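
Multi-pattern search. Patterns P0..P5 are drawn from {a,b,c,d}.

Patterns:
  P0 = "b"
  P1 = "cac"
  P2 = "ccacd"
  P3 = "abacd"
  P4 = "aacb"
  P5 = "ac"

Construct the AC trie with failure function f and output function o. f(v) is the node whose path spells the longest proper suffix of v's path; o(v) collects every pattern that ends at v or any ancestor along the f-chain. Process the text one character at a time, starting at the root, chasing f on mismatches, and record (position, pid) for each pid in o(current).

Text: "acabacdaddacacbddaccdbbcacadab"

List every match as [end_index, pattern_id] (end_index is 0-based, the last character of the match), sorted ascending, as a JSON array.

Construct AC machine:
Trie nodes:
  n0 'ε': a→9 b→1 c→2
  n1 'b': ·  ←P0
  n2 'c': a→3 c→5
  n3 'ca': c→4
  n4 'cac': ·  ←P1
  n5 'cc': a→6
  n6 'cca': c→7
  n7 'ccac': d→8
  n8 'ccacd': ·  ←P2
  n9 'a': a→14 b→10 c→17
  n10 'ab': a→11
  n11 'aba': c→12
  n12 'abac': d→13
  n13 'abacd': ·  ←P3
  n14 'aa': c→15
  n15 'aac': b→16
  n16 'aacb': ·  ←P4
  n17 'ac': ·  ←P5

BFS fail/out derivation:
  fail(1) 'b': from fail(0)=0 chase 'b': 0 ⇒ 0;  out={0}∪out(0)={0}
  fail(2) 'c': from fail(0)=0 chase 'c': 0 ⇒ 0;  out=∅∪out(0)=∅
  fail(9) 'a': from fail(0)=0 chase 'a': 0 ⇒ 0;  out=∅∪out(0)=∅
  fail(3) 'ca': from fail(2)=0 chase 'a': 0 ⇒ 9;  out=∅∪out(9)=∅
  fail(5) 'cc': from fail(2)=0 chase 'c': 0 ⇒ 2;  out=∅∪out(2)=∅
  fail(10) 'ab': from fail(9)=0 chase 'b': 0 ⇒ 1;  out=∅∪out(1)={0}
  fail(14) 'aa': from fail(9)=0 chase 'a': 0 ⇒ 9;  out=∅∪out(9)=∅
  fail(17) 'ac': from fail(9)=0 chase 'c': 0 ⇒ 2;  out={5}∪out(2)={5}
  fail(4) 'cac': from fail(3)=9 chase 'c': 9 ⇒ 17;  out={1}∪out(17)={1,5}
  fail(6) 'cca': from fail(5)=2 chase 'a': 2 ⇒ 3;  out=∅∪out(3)=∅
  fail(11) 'aba': from fail(10)=1 chase 'a': 1→0 ⇒ 9;  out=∅∪out(9)=∅
  fail(15) 'aac': from fail(14)=9 chase 'c': 9 ⇒ 17;  out=∅∪out(17)={5}
  fail(7) 'ccac': from fail(6)=3 chase 'c': 3 ⇒ 4;  out=∅∪out(4)={1,5}
  fail(12) 'abac': from fail(11)=9 chase 'c': 9 ⇒ 17;  out=∅∪out(17)={5}
  fail(16) 'aacb': from fail(15)=17 chase 'b': 17→2→0 ⇒ 1;  out={4}∪out(1)={0,4}
  fail(8) 'ccacd': from fail(7)=4 chase 'd': 4→17→2→0 ⇒ 0;  out={2}∪out(0)={2}
  fail(13) 'abacd': from fail(12)=17 chase 'd': 17→2→0 ⇒ 0;  out={3}∪out(0)={3}

Run:
[0] read 'a'  n0⇒n9
[1] read 'c'  n9⇒n17  ** P5@[0:1]
[2] read 'a'  n17⇒n3 ·f
[3] read 'b'  n3⇒n10 ·f  ** P0@[3:3]
[4] read 'a'  n10⇒n11
[5] read 'c'  n11⇒n12  ** P5@[4:5]
[6] read 'd'  n12⇒n13  ** P3@[2:6]
[7] read 'a'  n13⇒n9 ·f
[8] read 'd'  n9⇒n0 ·f
[9] read 'd'  n0⇒n0
[10] read 'a'  n0⇒n9
[11] read 'c'  n9⇒n17  ** P5@[10:11]
[12] read 'a'  n17⇒n3 ·f
[13] read 'c'  n3⇒n4  ** P1@[11:13],P5@[12:13]
[14] read 'b'  n4⇒n1 ·f  ** P0@[14:14]
[15] read 'd'  n1⇒n0 ·f
[16] read 'd'  n0⇒n0
[17] read 'a'  n0⇒n9
[18] read 'c'  n9⇒n17  ** P5@[17:18]
[19] read 'c'  n17⇒n5 ·f
[20] read 'd'  n5⇒n0 ·f
[21] read 'b'  n0⇒n1  ** P0@[21:21]
[22] read 'b'  n1⇒n1 ·f  ** P0@[22:22]
[23] read 'c'  n1⇒n2 ·f
[24] read 'a'  n2⇒n3
[25] read 'c'  n3⇒n4  ** P1@[23:25],P5@[24:25]
[26] read 'a'  n4⇒n3 ·f
[27] read 'd'  n3⇒n0 ·f
[28] read 'a'  n0⇒n9
[29] read 'b'  n9⇒n10  ** P0@[29:29]

All matches (sorted): [[1,5],[3,0],[5,5],[6,3],[11,5],[13,1],[13,5],[14,0],[18,5],[21,0],[22,0],[25,1],[25,5],[29,0]]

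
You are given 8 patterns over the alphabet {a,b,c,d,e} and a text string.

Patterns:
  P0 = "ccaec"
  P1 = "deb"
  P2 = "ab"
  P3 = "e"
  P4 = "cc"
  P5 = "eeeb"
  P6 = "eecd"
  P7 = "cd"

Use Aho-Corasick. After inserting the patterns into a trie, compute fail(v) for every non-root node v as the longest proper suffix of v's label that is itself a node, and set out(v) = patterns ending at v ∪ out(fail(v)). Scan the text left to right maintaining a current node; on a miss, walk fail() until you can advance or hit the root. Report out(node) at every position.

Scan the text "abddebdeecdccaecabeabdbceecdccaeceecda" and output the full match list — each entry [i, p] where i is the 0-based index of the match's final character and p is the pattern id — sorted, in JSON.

Build:
Trie (insert patterns):
  n0 'ε': a→9 c→1 d→6 e→11
  n1 'c': c→2 d→17
  n2 'cc': a→3  ←P4
  n3 'cca': e→4
  n4 'ccae': c→5
  n5 'ccaec': ·  ←P0
  n6 'd': e→7
  n7 'de': b→8
  n8 'deb': ·  ←P1
  n9 'a': b→10
  n10 'ab': ·  ←P2
  n11 'e': e→12  ←P3
  n12 'ee': c→15 e→13
  n13 'eee': b→14
  n14 'eeeb': ·  ←P5
  n15 'eec': d→16
  n16 'eecd': ·  ←P6
  n17 'cd': ·  ←P7

BFS fail/out derivation:
  fail(1) 'c': from fail(0)=0 chase 'c': 0 ⇒ 0;  out=∅∪out(0)=∅
  fail(6) 'd': from fail(0)=0 chase 'd': 0 ⇒ 0;  out=∅∪out(0)=∅
  fail(9) 'a': from fail(0)=0 chase 'a': 0 ⇒ 0;  out=∅∪out(0)=∅
  fail(11) 'e': from fail(0)=0 chase 'e': 0 ⇒ 0;  out={3}∪out(0)={3}
  fail(2) 'cc': from fail(1)=0 chase 'c': 0 ⇒ 1;  out={4}∪out(1)={4}
  fail(7) 'de': from fail(6)=0 chase 'e': 0 ⇒ 11;  out=∅∪out(11)={3}
  fail(10) 'ab': from fail(9)=0 chase 'b': 0 ⇒ 0;  out={2}∪out(0)={2}
  fail(12) 'ee': from fail(11)=0 chase 'e': 0 ⇒ 11;  out=∅∪out(11)={3}
  fail(17) 'cd': from fail(1)=0 chase 'd': 0 ⇒ 6;  out={7}∪out(6)={7}
  fail(3) 'cca': from fail(2)=1 chase 'a': 1→0 ⇒ 9;  out=∅∪out(9)=∅
  fail(8) 'deb': from fail(7)=11 chase 'b': 11→0 ⇒ 0;  out={1}∪out(0)={1}
  fail(13) 'eee': from fail(12)=11 chase 'e': 11 ⇒ 12;  out=∅∪out(12)={3}
  fail(15) 'eec': from fail(12)=11 chase 'c': 11→0 ⇒ 1;  out=∅∪out(1)=∅
  fail(4) 'ccae': from fail(3)=9 chase 'e': 9→0 ⇒ 11;  out=∅∪out(11)={3}
  fail(14) 'eeeb': from fail(13)=12 chase 'b': 12→11→0 ⇒ 0;  out={5}∪out(0)={5}
  fail(16) 'eecd': from fail(15)=1 chase 'd': 1 ⇒ 17;  out={6}∪out(17)={6,7}
  fail(5) 'ccaec': from fail(4)=11 chase 'c': 11→0 ⇒ 1;  out={0}∪out(1)={0}

Text stream:
[0] read 'a'  n0⇒n9
[1] read 'b'  n9⇒n10  → match P2@[0:1]
[2] read 'd'  n10⇒n6 (via fail)
[3] read 'd'  n6⇒n6 (via fail)
[4] read 'e'  n6⇒n7  → match P3@[4:4]
[5] read 'b'  n7⇒n8  → match P1@[3:5]
[6] read 'd'  n8⇒n6 (via fail)
[7] read 'e'  n6⇒n7  → match P3@[7:7]
[8] read 'e'  n7⇒n12 (via fail)  → match P3@[8:8]
[9] read 'c'  n12⇒n15
[10] read 'd'  n15⇒n16  → match P6@[7:10],P7@[9:10]
[11] read 'c'  n16⇒n1 (via fail)
[12] read 'c'  n1⇒n2  → match P4@[11:12]
[13] read 'a'  n2⇒n3
[14] read 'e'  n3⇒n4  → match P3@[14:14]
[15] read 'c'  n4⇒n5  → match P0@[11:15]
[16] read 'a'  n5⇒n9 (via fail)
[17] read 'b'  n9⇒n10  → match P2@[16:17]
[18] read 'e'  n10⇒n11 (via fail)  → match P3@[18:18]
[19] read 'a'  n11⇒n9 (via fail)
[20] read 'b'  n9⇒n10  → match P2@[19:20]
[21] read 'd'  n10⇒n6 (via fail)
[22] read 'b'  n6⇒n0 (via fail)
[23] read 'c'  n0⇒n1
[24] read 'e'  n1⇒n11 (via fail)  → match P3@[24:24]
[25] read 'e'  n11⇒n12  → match P3@[25:25]
[26] read 'c'  n12⇒n15
[27] read 'd'  n15⇒n16  → match P6@[24:27],P7@[26:27]
[28] read 'c'  n16⇒n1 (via fail)
[29] read 'c'  n1⇒n2  → match P4@[28:29]
[30] read 'a'  n2⇒n3
[31] read 'e'  n3⇒n4  → match P3@[31:31]
[32] read 'c'  n4⇒n5  → match P0@[28:32]
[33] read 'e'  n5⇒n11 (via fail)  → match P3@[33:33]
[34] read 'e'  n11⇒n12  → match P3@[34:34]
[35] read 'c'  n12⇒n15
[36] read 'd'  n15⇒n16  → match P6@[33:36],P7@[35:36]
[37] read 'a'  n16⇒n9 (via fail)

Result: [[1,2],[4,3],[5,1],[7,3],[8,3],[10,6],[10,7],[12,4],[14,3],[15,0],[17,2],[18,3],[20,2],[24,3],[25,3],[27,6],[27,7],[29,4],[31,3],[32,0],[33,3],[34,3],[36,6],[36,7]]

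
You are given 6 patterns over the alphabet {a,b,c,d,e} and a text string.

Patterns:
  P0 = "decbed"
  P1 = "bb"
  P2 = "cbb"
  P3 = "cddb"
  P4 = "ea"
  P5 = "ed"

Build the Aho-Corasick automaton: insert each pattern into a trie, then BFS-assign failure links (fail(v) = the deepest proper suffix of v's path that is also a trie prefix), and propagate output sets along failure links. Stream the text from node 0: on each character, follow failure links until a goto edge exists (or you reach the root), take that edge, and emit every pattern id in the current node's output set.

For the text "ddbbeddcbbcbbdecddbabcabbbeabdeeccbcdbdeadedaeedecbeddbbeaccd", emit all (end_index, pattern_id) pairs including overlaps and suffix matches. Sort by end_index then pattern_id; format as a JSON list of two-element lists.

Build:
Trie nodes:
  n0 'ε': b→7 c→9 d→1 e→15
  n1 'd': e→2
  n2 'de': c→3
  n3 'dec': b→4
  n4 'decb': e→5
  n5 'decbe': d→6
  n6 'decbed': ·  [P0 ends]
  n7 'b': b→8
  n8 'bb': ·  [P1 ends]
  n9 'c': b→10 d→12
  n10 'cb': b→11
  n11 'cbb': ·  [P2 ends]
  n12 'cd': d→13
  n13 'cdd': b→14
  n14 'cddb': ·  [P3 ends]
  n15 'e': a→16 d→17
  n16 'ea': ·  [P4 ends]
  n17 'ed': ·  [P5 ends]

BFS fail/out derivation:
  fail(1) 'd': from fail(0)=0 chase 'd': 0 ⇒ 0;  out=∅∪out(0)=∅
  fail(7) 'b': from fail(0)=0 chase 'b': 0 ⇒ 0;  out=∅∪out(0)=∅
  fail(9) 'c': from fail(0)=0 chase 'c': 0 ⇒ 0;  out=∅∪out(0)=∅
  fail(15) 'e': from fail(0)=0 chase 'e': 0 ⇒ 0;  out=∅∪out(0)=∅
  fail(2) 'de': from fail(1)=0 chase 'e': 0 ⇒ 15;  out=∅∪out(15)=∅
  fail(8) 'bb': from fail(7)=0 chase 'b': 0 ⇒ 7;  out={1}∪out(7)={1}
  fail(10) 'cb': from fail(9)=0 chase 'b': 0 ⇒ 7;  out=∅∪out(7)=∅
  fail(12) 'cd': from fail(9)=0 chase 'd': 0 ⇒ 1;  out=∅∪out(1)=∅
  fail(16) 'ea': from fail(15)=0 chase 'a': 0 ⇒ 0;  out={4}∪out(0)={4}
  fail(17) 'ed': from fail(15)=0 chase 'd': 0 ⇒ 1;  out={5}∪out(1)={5}
  fail(3) 'dec': from fail(2)=15 chase 'c': 15→0 ⇒ 9;  out=∅∪out(9)=∅
  fail(11) 'cbb': from fail(10)=7 chase 'b': 7 ⇒ 8;  out={2}∪out(8)={1,2}
  fail(13) 'cdd': from fail(12)=1 chase 'd': 1→0 ⇒ 1;  out=∅∪out(1)=∅
  fail(4) 'decb': from fail(3)=9 chase 'b': 9 ⇒ 10;  out=∅∪out(10)=∅
  fail(14) 'cddb': from fail(13)=1 chase 'b': 1→0 ⇒ 7;  out={3}∪out(7)={3}
  fail(5) 'decbe': from fail(4)=10 chase 'e': 10→7→0 ⇒ 15;  out=∅∪out(15)=∅
  fail(6) 'decbed': from fail(5)=15 chase 'd': 15 ⇒ 17;  out={0}∪out(17)={0,5}

Scan:
[0] read 'd'  n0⇒n1
[1] read 'd'  n1⇒n1 ·f
[2] read 'b'  n1⇒n7 ·f
[3] read 'b'  n7⇒n8  emit P1@[2:3]
[4] read 'e'  n8⇒n15 ·f
[5] read 'd'  n15⇒n17  emit P5@[4:5]
[6] read 'd'  n17⇒n1 ·f
[7] read 'c'  n1⇒n9 ·f
[8] read 'b'  n9⇒n10
[9] read 'b'  n10⇒n11  emit P1@[8:9],P2@[7:9]
[10] read 'c'  n11⇒n9 ·f
[11] read 'b'  n9⇒n10
[12] read 'b'  n10⇒n11  emit P1@[11:12],P2@[10:12]
[13] read 'd'  n11⇒n1 ·f
[14] read 'e'  n1⇒n2
[15] read 'c'  n2⇒n3
[16] read 'd'  n3⇒n12 ·f
[17] read 'd'  n12⇒n13
[18] read 'b'  n13⇒n14  emit P3@[15:18]
[19] read 'a'  n14⇒n0 ·f
[20] read 'b'  n0⇒n7
[21] read 'c'  n7⇒n9 ·f
[22] read 'a'  n9⇒n0 ·f
[23] read 'b'  n0⇒n7
[24] read 'b'  n7⇒n8  emit P1@[23:24]
[25] read 'b'  n8⇒n8 ·f  emit P1@[24:25]
[26] read 'e'  n8⇒n15 ·f
[27] read 'a'  n15⇒n16  emit P4@[26:27]
[28] read 'b'  n16⇒n7 ·f
[29] read 'd'  n7⇒n1 ·f
[30] read 'e'  n1⇒n2
[31] read 'e'  n2⇒n15 ·f
[32] read 'c'  n15⇒n9 ·f
[33] read 'c'  n9⇒n9 ·f
[34] read 'b'  n9⇒n10
[35] read 'c'  n10⇒n9 ·f
[36] read 'd'  n9⇒n12
[37] read 'b'  n12⇒n7 ·f
[38] read 'd'  n7⇒n1 ·f
[39] read 'e'  n1⇒n2
[40] read 'a'  n2⇒n16 ·f  emit P4@[39:40]
[41] read 'd'  n16⇒n1 ·f
[42] read 'e'  n1⇒n2
[43] read 'd'  n2⇒n17 ·f  emit P5@[42:43]
[44] read 'a'  n17⇒n0 ·f
[45] read 'e'  n0⇒n15
[46] read 'e'  n15⇒n15 ·f
[47] read 'd'  n15⇒n17  emit P5@[46:47]
[48] read 'e'  n17⇒n2 ·f
[49] read 'c'  n2⇒n3
[50] read 'b'  n3⇒n4
[51] read 'e'  n4⇒n5
[52] read 'd'  n5⇒n6  emit P0@[47:52],P5@[51:52]
[53] read 'd'  n6⇒n1 ·f
[54] read 'b'  n1⇒n7 ·f
[55] read 'b'  n7⇒n8  emit P1@[54:55]
[56] read 'e'  n8⇒n15 ·f
[57] read 'a'  n15⇒n16  emit P4@[56:57]
[58] read 'c'  n16⇒n9 ·f
[59] read 'c'  n9⇒n9 ·f
[60] read 'd'  n9⇒n12

All matches (sorted): [[3,1],[5,5],[9,1],[9,2],[12,1],[12,2],[18,3],[24,1],[25,1],[27,4],[40,4],[43,5],[47,5],[52,0],[52,5],[55,1],[57,4]]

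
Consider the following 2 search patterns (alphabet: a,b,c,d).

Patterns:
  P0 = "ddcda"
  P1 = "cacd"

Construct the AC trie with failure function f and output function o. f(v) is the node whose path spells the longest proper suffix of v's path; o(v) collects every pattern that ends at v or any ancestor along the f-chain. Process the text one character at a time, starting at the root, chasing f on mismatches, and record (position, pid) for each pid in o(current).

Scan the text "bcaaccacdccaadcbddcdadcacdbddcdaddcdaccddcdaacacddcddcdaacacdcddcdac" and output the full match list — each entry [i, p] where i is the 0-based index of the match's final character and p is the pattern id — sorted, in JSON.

Build:
Trie (insert patterns):
  0='ε' goto c→6 d→1
  1='d' goto d→2
  2='dd' goto c→3
  3='ddc' goto d→4
  4='ddcd' goto a→5
  5='ddcda' goto ·  [P0 ends]
  6='c' goto a→7
  7='ca' goto c→8
  8='cac' goto d→9
  9='cacd' goto ·  [P1 ends]

Failure links (BFS by depth):
  n1('d'): parent n0 fail=0; on 'd' 0 → fail=0;  out ∅∪∅=∅
  n6('c'): parent n0 fail=0; on 'c' 0 → fail=0;  out ∅∪∅=∅
  n2('dd'): parent n1 fail=0; on 'd' 0 → fail=1;  out ∅∪∅=∅
  n7('ca'): parent n6 fail=0; on 'a' 0 → fail=0;  out ∅∪∅=∅
  n3('ddc'): parent n2 fail=1; on 'c' 1→0 → fail=6;  out ∅∪∅=∅
  n8('cac'): parent n7 fail=0; on 'c' 0 → fail=6;  out ∅∪∅=∅
  n4('ddcd'): parent n3 fail=6; on 'd' 6→0 → fail=1;  out ∅∪∅=∅
  n9('cacd'): parent n8 fail=6; on 'd' 6→0 → fail=1;  out {1}∪∅={1}
  n5('ddcda'): parent n4 fail=1; on 'a' 1→0 → fail=0;  out {0}∪∅={0}

Run:
i=0 'b': node 0→0
i=1 'c': node 0→6
i=2 'a': node 6→7
i=3 'a': node 7→0 ·f
i=4 'c': node 0→6
i=5 'c': node 6→6 ·f
i=6 'a': node 6→7
i=7 'c': node 7→8
i=8 'd': node 8→9  ** P1@[5:8]
i=9 'c': node 9→6 ·f
i=10 'c': node 6→6 ·f
i=11 'a': node 6→7
i=12 'a': node 7→0 ·f
i=13 'd': node 0→1
i=14 'c': node 1→6 ·f
i=15 'b': node 6→0 ·f
i=16 'd': node 0→1
i=17 'd': node 1→2
i=18 'c': node 2→3
i=19 'd': node 3→4
i=20 'a': node 4→5  ** P0@[16:20]
i=21 'd': node 5→1 ·f
i=22 'c': node 1→6 ·f
i=23 'a': node 6→7
i=24 'c': node 7→8
i=25 'd': node 8→9  ** P1@[22:25]
i=26 'b': node 9→0 ·f
i=27 'd': node 0→1
i=28 'd': node 1→2
i=29 'c': node 2→3
i=30 'd': node 3→4
i=31 'a': node 4→5  ** P0@[27:31]
i=32 'd': node 5→1 ·f
i=33 'd': node 1→2
i=34 'c': node 2→3
i=35 'd': node 3→4
i=36 'a': node 4→5  ** P0@[32:36]
i=37 'c': node 5→6 ·f
i=38 'c': node 6→6 ·f
i=39 'd': node 6→1 ·f
i=40 'd': node 1→2
i=41 'c': node 2→3
i=42 'd': node 3→4
i=43 'a': node 4→5  ** P0@[39:43]
i=44 'a': node 5→0 ·f
i=45 'c': node 0→6
i=46 'a': node 6→7
i=47 'c': node 7→8
i=48 'd': node 8→9  ** P1@[45:48]
i=49 'd': node 9→2 ·f
i=50 'c': node 2→3
i=51 'd': node 3→4
i=52 'd': node 4→2 ·f
i=53 'c': node 2→3
i=54 'd': node 3→4
i=55 'a': node 4→5  ** P0@[51:55]
i=56 'a': node 5→0 ·f
i=57 'c': node 0→6
i=58 'a': node 6→7
i=59 'c': node 7→8
i=60 'd': node 8→9  ** P1@[57:60]
i=61 'c': node 9→6 ·f
i=62 'd': node 6→1 ·f
i=63 'd': node 1→2
i=64 'c': node 2→3
i=65 'd': node 3→4
i=66 'a': node 4→5  ** P0@[62:66]
i=67 'c': node 5→6 ·f

Result: [[8,1],[20,0],[25,1],[31,0],[36,0],[43,0],[48,1],[55,0],[60,1],[66,0]]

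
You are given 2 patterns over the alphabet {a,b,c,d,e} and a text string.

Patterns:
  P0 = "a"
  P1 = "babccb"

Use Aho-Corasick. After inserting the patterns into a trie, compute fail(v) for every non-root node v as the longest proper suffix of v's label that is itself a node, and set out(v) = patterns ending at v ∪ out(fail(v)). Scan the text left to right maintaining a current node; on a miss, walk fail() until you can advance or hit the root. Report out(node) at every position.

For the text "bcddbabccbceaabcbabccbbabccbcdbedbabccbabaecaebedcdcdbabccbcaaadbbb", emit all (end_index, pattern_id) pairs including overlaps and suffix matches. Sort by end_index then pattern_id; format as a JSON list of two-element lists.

Build automaton:
Trie nodes:
  n0 'ε': a→1 b→2
  n1 'a': ·  [P0 ends]
  n2 'b': a→3
  n3 'ba': b→4
  n4 'bab': c→5
  n5 'babc': c→6
  n6 'babcc': b→7
  n7 'babccb': ·  [P1 ends]

Failure links (BFS by depth):
  n1('a'): parent n0 fail=0; on 'a' 0 → fail=0;  out {0}∪∅={0}
  n2('b'): parent n0 fail=0; on 'b' 0 → fail=0;  out ∅∪∅=∅
  n3('ba'): parent n2 fail=0; on 'a' 0 → fail=1;  out ∅∪{0}={0}
  n4('bab'): parent n3 fail=1; on 'b' 1→0 → fail=2;  out ∅∪∅=∅
  n5('babc'): parent n4 fail=2; on 'c' 2→0 → fail=0;  out ∅∪∅=∅
  n6('babcc'): parent n5 fail=0; on 'c' 0 → fail=0;  out ∅∪∅=∅
  n7('babccb'): parent n6 fail=0; on 'b' 0 → fail=2;  out {1}∪∅={1}

Run:
i=0 'b': node 0→2
i=1 'c': node 2→0 (via fail)
i=2 'd': node 0→0
i=3 'd': node 0→0
i=4 'b': node 0→2
i=5 'a': node 2→3  ** P0@[5:5]
i=6 'b': node 3→4
i=7 'c': node 4→5
i=8 'c': node 5→6
i=9 'b': node 6→7  ** P1@[4:9]
i=10 'c': node 7→0 (via fail)
i=11 'e': node 0→0
i=12 'a': node 0→1  ** P0@[12:12]
i=13 'a': node 1→1 (via fail)  ** P0@[13:13]
i=14 'b': node 1→2 (via fail)
i=15 'c': node 2→0 (via fail)
i=16 'b': node 0→2
i=17 'a': node 2→3  ** P0@[17:17]
i=18 'b': node 3→4
i=19 'c': node 4→5
i=20 'c': node 5→6
i=21 'b': node 6→7  ** P1@[16:21]
i=22 'b': node 7→2 (via fail)
i=23 'a': node 2→3  ** P0@[23:23]
i=24 'b': node 3→4
i=25 'c': node 4→5
i=26 'c': node 5→6
i=27 'b': node 6→7  ** P1@[22:27]
i=28 'c': node 7→0 (via fail)
i=29 'd': node 0→0
i=30 'b': node 0→2
i=31 'e': node 2→0 (via fail)
i=32 'd': node 0→0
i=33 'b': node 0→2
i=34 'a': node 2→3  ** P0@[34:34]
i=35 'b': node 3→4
i=36 'c': node 4→5
i=37 'c': node 5→6
i=38 'b': node 6→7  ** P1@[33:38]
i=39 'a': node 7→3 (via fail)  ** P0@[39:39]
i=40 'b': node 3→4
i=41 'a': node 4→3 (via fail)  ** P0@[41:41]
i=42 'e': node 3→0 (via fail)
i=43 'c': node 0→0
i=44 'a': node 0→1  ** P0@[44:44]
i=45 'e': node 1→0 (via fail)
i=46 'b': node 0→2
i=47 'e': node 2→0 (via fail)
i=48 'd': node 0→0
i=49 'c': node 0→0
i=50 'd': node 0→0
i=51 'c': node 0→0
i=52 'd': node 0→0
i=53 'b': node 0→2
i=54 'a': node 2→3  ** P0@[54:54]
i=55 'b': node 3→4
i=56 'c': node 4→5
i=57 'c': node 5→6
i=58 'b': node 6→7  ** P1@[53:58]
i=59 'c': node 7→0 (via fail)
i=60 'a': node 0→1  ** P0@[60:60]
i=61 'a': node 1→1 (via fail)  ** P0@[61:61]
i=62 'a': node 1→1 (via fail)  ** P0@[62:62]
i=63 'd': node 1→0 (via fail)
i=64 'b': node 0→2
i=65 'b': node 2→2 (via fail)
i=66 'b': node 2→2 (via fail)

Result: [[5,0],[9,1],[12,0],[13,0],[17,0],[21,1],[23,0],[27,1],[34,0],[38,1],[39,0],[41,0],[44,0],[54,0],[58,1],[60,0],[61,0],[62,0]]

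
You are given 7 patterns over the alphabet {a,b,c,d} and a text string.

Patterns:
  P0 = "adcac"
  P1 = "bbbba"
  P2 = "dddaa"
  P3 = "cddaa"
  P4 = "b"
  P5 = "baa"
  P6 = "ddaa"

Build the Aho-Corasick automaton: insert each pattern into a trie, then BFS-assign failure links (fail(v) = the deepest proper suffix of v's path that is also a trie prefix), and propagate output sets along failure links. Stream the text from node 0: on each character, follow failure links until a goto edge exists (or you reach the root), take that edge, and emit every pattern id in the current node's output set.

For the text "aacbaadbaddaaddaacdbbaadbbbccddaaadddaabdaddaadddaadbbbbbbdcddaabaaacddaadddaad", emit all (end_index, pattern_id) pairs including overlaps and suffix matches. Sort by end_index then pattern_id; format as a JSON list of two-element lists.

Build automaton:
Trie nodes:
  n0 'ε': a→1 b→6 c→16 d→11
  n1 'a': d→2
  n2 'ad': c→3
  n3 'adc': a→4
  n4 'adca': c→5
  n5 'adcac': ·  [P0 ends]
  n6 'b': a→21 b→7  [P4 ends]
  n7 'bb': b→8
  n8 'bbb': b→9
  n9 'bbbb': a→10
  n10 'bbbba': ·  [P1 ends]
  n11 'd': d→12
  n12 'dd': a→23 d→13
  n13 'ddd': a→14
  n14 'ddda': a→15
  n15 'dddaa': ·  [P2 ends]
  n16 'c': d→17
  n17 'cd': d→18
  n18 'cdd': a→19
  n19 'cdda': a→20
  n20 'cddaa': ·  [P3 ends]
  n21 'ba': a→22
  n22 'baa': ·  [P5 ends]
  n23 'dda': a→24
  n24 'ddaa': ·  [P6 ends]

Failure links (BFS by depth):
  n1('a'): parent n0 fail=0; on 'a' 0 → fail=0;  out ∅∪∅=∅
  n6('b'): parent n0 fail=0; on 'b' 0 → fail=0;  out {4}∪∅={4}
  n11('d'): parent n0 fail=0; on 'd' 0 → fail=0;  out ∅∪∅=∅
  n16('c'): parent n0 fail=0; on 'c' 0 → fail=0;  out ∅∪∅=∅
  n2('ad'): parent n1 fail=0; on 'd' 0 → fail=11;  out ∅∪∅=∅
  n7('bb'): parent n6 fail=0; on 'b' 0 → fail=6;  out ∅∪{4}={4}
  n12('dd'): parent n11 fail=0; on 'd' 0 → fail=11;  out ∅∪∅=∅
  n17('cd'): parent n16 fail=0; on 'd' 0 → fail=11;  out ∅∪∅=∅
  n21('ba'): parent n6 fail=0; on 'a' 0 → fail=1;  out ∅∪∅=∅
  n3('adc'): parent n2 fail=11; on 'c' 11→0 → fail=16;  out ∅∪∅=∅
  n8('bbb'): parent n7 fail=6; on 'b' 6 → fail=7;  out ∅∪{4}={4}
  n13('ddd'): parent n12 fail=11; on 'd' 11 → fail=12;  out ∅∪∅=∅
  n18('cdd'): parent n17 fail=11; on 'd' 11 → fail=12;  out ∅∪∅=∅
  n22('baa'): parent n21 fail=1; on 'a' 1→0 → fail=1;  out {5}∪∅={5}
  n23('dda'): parent n12 fail=11; on 'a' 11→0 → fail=1;  out ∅∪∅=∅
  n4('adca'): parent n3 fail=16; on 'a' 16→0 → fail=1;  out ∅∪∅=∅
  n9('bbbb'): parent n8 fail=7; on 'b' 7 → fail=8;  out ∅∪{4}={4}
  n14('ddda'): parent n13 fail=12; on 'a' 12 → fail=23;  out ∅∪∅=∅
  n19('cdda'): parent n18 fail=12; on 'a' 12 → fail=23;  out ∅∪∅=∅
  n24('ddaa'): parent n23 fail=1; on 'a' 1→0 → fail=1;  out {6}∪∅={6}
  n5('adcac'): parent n4 fail=1; on 'c' 1→0 → fail=16;  out {0}∪∅={0}
  n10('bbbba'): parent n9 fail=8; on 'a' 8→7→6 → fail=21;  out {1}∪∅={1}
  n15('dddaa'): parent n14 fail=23; on 'a' 23 → fail=24;  out {2}∪{6}={2,6}
  n20('cddaa'): parent n19 fail=23; on 'a' 23 → fail=24;  out {3}∪{6}={3,6}

Run:
i=0 'a': node 0→1
i=1 'a': node 1→1 (fail-walked)
i=2 'c': node 1→16 (fail-walked)
i=3 'b': node 16→6 (fail-walked)  → match P4@[3:3]
i=4 'a': node 6→21
i=5 'a': node 21→22  → match P5@[3:5]
i=6 'd': node 22→2 (fail-walked)
i=7 'b': node 2→6 (fail-walked)  → match P4@[7:7]
i=8 'a': node 6→21
i=9 'd': node 21→2 (fail-walked)
i=10 'd': node 2→12 (fail-walked)
i=11 'a': node 12→23
i=12 'a': node 23→24  → match P6@[9:12]
i=13 'd': node 24→2 (fail-walked)
i=14 'd': node 2→12 (fail-walked)
i=15 'a': node 12→23
i=16 'a': node 23→24  → match P6@[13:16]
i=17 'c': node 24→16 (fail-walked)
i=18 'd': node 16→17
i=19 'b': node 17→6 (fail-walked)  → match P4@[19:19]
i=20 'b': node 6→7  → match P4@[20:20]
i=21 'a': node 7→21 (fail-walked)
i=22 'a': node 21→22  → match P5@[20:22]
i=23 'd': node 22→2 (fail-walked)
i=24 'b': node 2→6 (fail-walked)  → match P4@[24:24]
i=25 'b': node 6→7  → match P4@[25:25]
i=26 'b': node 7→8  → match P4@[26:26]
i=27 'c': node 8→16 (fail-walked)
i=28 'c': node 16→16 (fail-walked)
i=29 'd': node 16→17
i=30 'd': node 17→18
i=31 'a': node 18→19
i=32 'a': node 19→20  → match P3@[28:32],P6@[29:32]
i=33 'a': node 20→1 (fail-walked)
i=34 'd': node 1→2
i=35 'd': node 2→12 (fail-walked)
i=36 'd': node 12→13
i=37 'a': node 13→14
i=38 'a': node 14→15  → match P2@[34:38],P6@[35:38]
i=39 'b': node 15→6 (fail-walked)  → match P4@[39:39]
i=40 'd': node 6→11 (fail-walked)
i=41 'a': node 11→1 (fail-walked)
i=42 'd': node 1→2
i=43 'd': node 2→12 (fail-walked)
i=44 'a': node 12→23
i=45 'a': node 23→24  → match P6@[42:45]
i=46 'd': node 24→2 (fail-walked)
i=47 'd': node 2→12 (fail-walked)
i=48 'd': node 12→13
i=49 'a': node 13→14
i=50 'a': node 14→15  → match P2@[46:50],P6@[47:50]
i=51 'd': node 15→2 (fail-walked)
i=52 'b': node 2→6 (fail-walked)  → match P4@[52:52]
i=53 'b': node 6→7  → match P4@[53:53]
i=54 'b': node 7→8  → match P4@[54:54]
i=55 'b': node 8→9  → match P4@[55:55]
i=56 'b': node 9→9 (fail-walked)  → match P4@[56:56]
i=57 'b': node 9→9 (fail-walked)  → match P4@[57:57]
i=58 'd': node 9→11 (fail-walked)
i=59 'c': node 11→16 (fail-walked)
i=60 'd': node 16→17
i=61 'd': node 17→18
i=62 'a': node 18→19
i=63 'a': node 19→20  → match P3@[59:63],P6@[60:63]
i=64 'b': node 20→6 (fail-walked)  → match P4@[64:64]
i=65 'a': node 6→21
i=66 'a': node 21→22  → match P5@[64:66]
i=67 'a': node 22→1 (fail-walked)
i=68 'c': node 1→16 (fail-walked)
i=69 'd': node 16→17
i=70 'd': node 17→18
i=71 'a': node 18→19
i=72 'a': node 19→20  → match P3@[68:72],P6@[69:72]
i=73 'd': node 20→2 (fail-walked)
i=74 'd': node 2→12 (fail-walked)
i=75 'd': node 12→13
i=76 'a': node 13→14
i=77 'a': node 14→15  → match P2@[73:77],P6@[74:77]
i=78 'd': node 15→2 (fail-walked)

Matches: [[3,4],[5,5],[7,4],[12,6],[16,6],[19,4],[20,4],[22,5],[24,4],[25,4],[26,4],[32,3],[32,6],[38,2],[38,6],[39,4],[45,6],[50,2],[50,6],[52,4],[53,4],[54,4],[55,4],[56,4],[57,4],[63,3],[63,6],[64,4],[66,5],[72,3],[72,6],[77,2],[77,6]]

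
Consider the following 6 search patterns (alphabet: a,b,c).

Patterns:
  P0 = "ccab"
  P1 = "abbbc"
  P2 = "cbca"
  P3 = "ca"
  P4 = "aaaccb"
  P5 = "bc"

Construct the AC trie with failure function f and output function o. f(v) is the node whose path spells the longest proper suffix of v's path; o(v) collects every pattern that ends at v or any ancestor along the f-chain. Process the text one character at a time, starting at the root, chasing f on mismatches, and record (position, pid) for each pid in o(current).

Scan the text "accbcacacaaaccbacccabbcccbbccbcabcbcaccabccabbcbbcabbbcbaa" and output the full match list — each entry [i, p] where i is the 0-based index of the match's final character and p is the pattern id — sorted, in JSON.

Construct AC machine:
Trie (insert patterns):
  0='ε' goto a→5 b→19 c→1
  1='c' goto a→13 b→10 c→2
  2='cc' goto a→3
  3='cca' goto b→4
  4='ccab' goto ·  ←P0
  5='a' goto a→14 b→6
  6='ab' goto b→7
  7='abb' goto b→8
  8='abbb' goto c→9
  9='abbbc' goto ·  ←P1
  10='cb' goto c→11
  11='cbc' goto a→12
  12='cbca' goto ·  ←P2
  13='ca' goto ·  ←P3
  14='aa' goto a→15
  15='aaa' goto c→16
  16='aaac' goto c→17
  17='aaacc' goto b→18
  18='aaaccb' goto ·  ←P4
  19='b' goto c→20
  20='bc' goto ·  ←P5

BFS fail/out derivation:
  n1('c'): parent n0 fail=0; on 'c' 0 → fail=0;  out ∅∪∅=∅
  n5('a'): parent n0 fail=0; on 'a' 0 → fail=0;  out ∅∪∅=∅
  n19('b'): parent n0 fail=0; on 'b' 0 → fail=0;  out ∅∪∅=∅
  n2('cc'): parent n1 fail=0; on 'c' 0 → fail=1;  out ∅∪∅=∅
  n6('ab'): parent n5 fail=0; on 'b' 0 → fail=19;  out ∅∪∅=∅
  n10('cb'): parent n1 fail=0; on 'b' 0 → fail=19;  out ∅∪∅=∅
  n13('ca'): parent n1 fail=0; on 'a' 0 → fail=5;  out {3}∪∅={3}
  n14('aa'): parent n5 fail=0; on 'a' 0 → fail=5;  out ∅∪∅=∅
  n20('bc'): parent n19 fail=0; on 'c' 0 → fail=1;  out {5}∪∅={5}
  n3('cca'): parent n2 fail=1; on 'a' 1 → fail=13;  out ∅∪{3}={3}
  n7('abb'): parent n6 fail=19; on 'b' 19→0 → fail=19;  out ∅∪∅=∅
  n11('cbc'): parent n10 fail=19; on 'c' 19 → fail=20;  out ∅∪{5}={5}
  n15('aaa'): parent n14 fail=5; on 'a' 5 → fail=14;  out ∅∪∅=∅
  n4('ccab'): parent n3 fail=13; on 'b' 13→5 → fail=6;  out {0}∪∅={0}
  n8('abbb'): parent n7 fail=19; on 'b' 19→0 → fail=19;  out ∅∪∅=∅
  n12('cbca'): parent n11 fail=20; on 'a' 20→1 → fail=13;  out {2}∪{3}={2,3}
  n16('aaac'): parent n15 fail=14; on 'c' 14→5→0 → fail=1;  out ∅∪∅=∅
  n9('abbbc'): parent n8 fail=19; on 'c' 19 → fail=20;  out {1}∪{5}={1,5}
  n17('aaacc'): parent n16 fail=1; on 'c' 1 → fail=2;  out ∅∪∅=∅
  n18('aaaccb'): parent n17 fail=2; on 'b' 2→1 → fail=10;  out {4}∪∅={4}

Run:
pos 0 'a': at 5
pos 1 'c': at 1 (via fail)
pos 2 'c': at 2
pos 3 'b': at 10 (via fail)
pos 4 'c': at 11  ** P5@[3:4]
pos 5 'a': at 12  ** P2@[2:5],P3@[4:5]
pos 6 'c': at 1 (via fail)
pos 7 'a': at 13  ** P3@[6:7]
pos 8 'c': at 1 (via fail)
pos 9 'a': at 13  ** P3@[8:9]
pos 10 'a': at 14 (via fail)
pos 11 'a': at 15
pos 12 'c': at 16
pos 13 'c': at 17
pos 14 'b': at 18  ** P4@[9:14]
pos 15 'a': at 5 (via fail)
pos 16 'c': at 1 (via fail)
pos 17 'c': at 2
pos 18 'c': at 2 (via fail)
pos 19 'a': at 3  ** P3@[18:19]
pos 20 'b': at 4  ** P0@[17:20]
pos 21 'b': at 7 (via fail)
pos 22 'c': at 20 (via fail)  ** P5@[21:22]
pos 23 'c': at 2 (via fail)
pos 24 'c': at 2 (via fail)
pos 25 'b': at 10 (via fail)
pos 26 'b': at 19 (via fail)
pos 27 'c': at 20  ** P5@[26:27]
pos 28 'c': at 2 (via fail)
pos 29 'b': at 10 (via fail)
pos 30 'c': at 11  ** P5@[29:30]
pos 31 'a': at 12  ** P2@[28:31],P3@[30:31]
pos 32 'b': at 6 (via fail)
pos 33 'c': at 20 (via fail)  ** P5@[32:33]
pos 34 'b': at 10 (via fail)
pos 35 'c': at 11  ** P5@[34:35]
pos 36 'a': at 12  ** P2@[33:36],P3@[35:36]
pos 37 'c': at 1 (via fail)
pos 38 'c': at 2
pos 39 'a': at 3  ** P3@[38:39]
pos 40 'b': at 4  ** P0@[37:40]
pos 41 'c': at 20 (via fail)  ** P5@[40:41]
pos 42 'c': at 2 (via fail)
pos 43 'a': at 3  ** P3@[42:43]
pos 44 'b': at 4  ** P0@[41:44]
pos 45 'b': at 7 (via fail)
pos 46 'c': at 20 (via fail)  ** P5@[45:46]
pos 47 'b': at 10 (via fail)
pos 48 'b': at 19 (via fail)
pos 49 'c': at 20  ** P5@[48:49]
pos 50 'a': at 13 (via fail)  ** P3@[49:50]
pos 51 'b': at 6 (via fail)
pos 52 'b': at 7
pos 53 'b': at 8
pos 54 'c': at 9  ** P1@[50:54],P5@[53:54]
pos 55 'b': at 10 (via fail)
pos 56 'a': at 5 (via fail)
pos 57 'a': at 14

All matches (sorted): [[4,5],[5,2],[5,3],[7,3],[9,3],[14,4],[19,3],[20,0],[22,5],[27,5],[30,5],[31,2],[31,3],[33,5],[35,5],[36,2],[36,3],[39,3],[40,0],[41,5],[43,3],[44,0],[46,5],[49,5],[50,3],[54,1],[54,5]]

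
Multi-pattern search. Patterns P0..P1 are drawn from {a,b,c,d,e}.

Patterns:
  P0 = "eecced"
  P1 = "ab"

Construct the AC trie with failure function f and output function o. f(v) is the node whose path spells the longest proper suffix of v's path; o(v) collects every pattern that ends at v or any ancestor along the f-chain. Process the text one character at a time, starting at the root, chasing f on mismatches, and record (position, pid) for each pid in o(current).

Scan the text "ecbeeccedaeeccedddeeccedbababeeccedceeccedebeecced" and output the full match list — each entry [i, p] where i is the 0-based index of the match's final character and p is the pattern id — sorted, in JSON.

Build:
Trie nodes:
  n0 'ε': a→7 e→1
  n1 'e': e→2
  n2 'ee': c→3
  n3 'eec': c→4
  n4 'eecc': e→5
  n5 'eecce': d→6
  n6 'eecced': ·  [P0 ends]
  n7 'a': b→8
  n8 'ab': ·  [P1 ends]

Failure links (BFS by depth):
  fail(1) 'e': from fail(0)=0 chase 'e': 0 ⇒ 0;  out=∅∪out(0)=∅
  fail(7) 'a': from fail(0)=0 chase 'a': 0 ⇒ 0;  out=∅∪out(0)=∅
  fail(2) 'ee': from fail(1)=0 chase 'e': 0 ⇒ 1;  out=∅∪out(1)=∅
  fail(8) 'ab': from fail(7)=0 chase 'b': 0 ⇒ 0;  out={1}∪out(0)={1}
  fail(3) 'eec': from fail(2)=1 chase 'c': 1→0 ⇒ 0;  out=∅∪out(0)=∅
  fail(4) 'eecc': from fail(3)=0 chase 'c': 0 ⇒ 0;  out=∅∪out(0)=∅
  fail(5) 'eecce': from fail(4)=0 chase 'e': 0 ⇒ 1;  out=∅∪out(1)=∅
  fail(6) 'eecced': from fail(5)=1 chase 'd': 1→0 ⇒ 0;  out={0}∪out(0)={0}

Run:
[0] read 'e'  n0⇒n1
[1] read 'c'  n1⇒n0 (fail-walked)
[2] read 'b'  n0⇒n0
[3] read 'e'  n0⇒n1
[4] read 'e'  n1⇒n2
[5] read 'c'  n2⇒n3
[6] read 'c'  n3⇒n4
[7] read 'e'  n4⇒n5
[8] read 'd'  n5⇒n6  emit P0@[3:8]
[9] read 'a'  n6⇒n7 (fail-walked)
[10] read 'e'  n7⇒n1 (fail-walked)
[11] read 'e'  n1⇒n2
[12] read 'c'  n2⇒n3
[13] read 'c'  n3⇒n4
[14] read 'e'  n4⇒n5
[15] read 'd'  n5⇒n6  emit P0@[10:15]
[16] read 'd'  n6⇒n0 (fail-walked)
[17] read 'd'  n0⇒n0
[18] read 'e'  n0⇒n1
[19] read 'e'  n1⇒n2
[20] read 'c'  n2⇒n3
[21] read 'c'  n3⇒n4
[22] read 'e'  n4⇒n5
[23] read 'd'  n5⇒n6  emit P0@[18:23]
[24] read 'b'  n6⇒n0 (fail-walked)
[25] read 'a'  n0⇒n7
[26] read 'b'  n7⇒n8  emit P1@[25:26]
[27] read 'a'  n8⇒n7 (fail-walked)
[28] read 'b'  n7⇒n8  emit P1@[27:28]
[29] read 'e'  n8⇒n1 (fail-walked)
[30] read 'e'  n1⇒n2
[31] read 'c'  n2⇒n3
[32] read 'c'  n3⇒n4
[33] read 'e'  n4⇒n5
[34] read 'd'  n5⇒n6  emit P0@[29:34]
[35] read 'c'  n6⇒n0 (fail-walked)
[36] read 'e'  n0⇒n1
[37] read 'e'  n1⇒n2
[38] read 'c'  n2⇒n3
[39] read 'c'  n3⇒n4
[40] read 'e'  n4⇒n5
[41] read 'd'  n5⇒n6  emit P0@[36:41]
[42] read 'e'  n6⇒n1 (fail-walked)
[43] read 'b'  n1⇒n0 (fail-walked)
[44] read 'e'  n0⇒n1
[45] read 'e'  n1⇒n2
[46] read 'c'  n2⇒n3
[47] read 'c'  n3⇒n4
[48] read 'e'  n4⇒n5
[49] read 'd'  n5⇒n6  emit P0@[44:49]

All matches (sorted): [[8,0],[15,0],[23,0],[26,1],[28,1],[34,0],[41,0],[49,0]]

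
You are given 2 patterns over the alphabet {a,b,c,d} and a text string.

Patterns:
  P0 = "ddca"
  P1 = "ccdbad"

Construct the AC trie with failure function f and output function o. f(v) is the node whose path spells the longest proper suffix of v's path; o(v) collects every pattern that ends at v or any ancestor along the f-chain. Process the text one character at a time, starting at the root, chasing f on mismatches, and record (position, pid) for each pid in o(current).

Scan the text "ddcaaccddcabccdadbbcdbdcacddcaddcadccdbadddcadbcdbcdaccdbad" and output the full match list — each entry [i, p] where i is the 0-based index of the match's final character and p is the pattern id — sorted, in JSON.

Construct AC machine:
Trie (insert patterns):
  0='ε' goto c→5 d→1
  1='d' goto d→2
  2='dd' goto c→3
  3='ddc' goto a→4
  4='ddca' goto ·  ←P0
  5='c' goto c→6
  6='cc' goto d→7
  7='ccd' goto b→8
  8='ccdb' goto a→9
  9='ccdba' goto d→10
  10='ccdbad' goto ·  ←P1

BFS fail/out derivation:
  fail(1) 'd': from fail(0)=0 chase 'd': 0 ⇒ 0;  out=∅∪out(0)=∅
  fail(5) 'c': from fail(0)=0 chase 'c': 0 ⇒ 0;  out=∅∪out(0)=∅
  fail(2) 'dd': from fail(1)=0 chase 'd': 0 ⇒ 1;  out=∅∪out(1)=∅
  fail(6) 'cc': from fail(5)=0 chase 'c': 0 ⇒ 5;  out=∅∪out(5)=∅
  fail(3) 'ddc': from fail(2)=1 chase 'c': 1→0 ⇒ 5;  out=∅∪out(5)=∅
  fail(7) 'ccd': from fail(6)=5 chase 'd': 5→0 ⇒ 1;  out=∅∪out(1)=∅
  fail(4) 'ddca': from fail(3)=5 chase 'a': 5→0 ⇒ 0;  out={0}∪out(0)={0}
  fail(8) 'ccdb': from fail(7)=1 chase 'b': 1→0 ⇒ 0;  out=∅∪out(0)=∅
  fail(9) 'ccdba': from fail(8)=0 chase 'a': 0 ⇒ 0;  out=∅∪out(0)=∅
  fail(10) 'ccdbad': from fail(9)=0 chase 'd': 0 ⇒ 1;  out={1}∪out(1)={1}

Run:
pos 0 'd': at 1
pos 1 'd': at 2
pos 2 'c': at 3
pos 3 'a': at 4  emit P0@[0:3]
pos 4 'a': at 0 (via fail)
pos 5 'c': at 5
pos 6 'c': at 6
pos 7 'd': at 7
pos 8 'd': at 2 (via fail)
pos 9 'c': at 3
pos 10 'a': at 4  emit P0@[7:10]
pos 11 'b': at 0 (via fail)
pos 12 'c': at 5
pos 13 'c': at 6
pos 14 'd': at 7
pos 15 'a': at 0 (via fail)
pos 16 'd': at 1
pos 17 'b': at 0 (via fail)
pos 18 'b': at 0
pos 19 'c': at 5
pos 20 'd': at 1 (via fail)
pos 21 'b': at 0 (via fail)
pos 22 'd': at 1
pos 23 'c': at 5 (via fail)
pos 24 'a': at 0 (via fail)
pos 25 'c': at 5
pos 26 'd': at 1 (via fail)
pos 27 'd': at 2
pos 28 'c': at 3
pos 29 'a': at 4  emit P0@[26:29]
pos 30 'd': at 1 (via fail)
pos 31 'd': at 2
pos 32 'c': at 3
pos 33 'a': at 4  emit P0@[30:33]
pos 34 'd': at 1 (via fail)
pos 35 'c': at 5 (via fail)
pos 36 'c': at 6
pos 37 'd': at 7
pos 38 'b': at 8
pos 39 'a': at 9
pos 40 'd': at 10  emit P1@[35:40]
pos 41 'd': at 2 (via fail)
pos 42 'd': at 2 (via fail)
pos 43 'c': at 3
pos 44 'a': at 4  emit P0@[41:44]
pos 45 'd': at 1 (via fail)
pos 46 'b': at 0 (via fail)
pos 47 'c': at 5
pos 48 'd': at 1 (via fail)
pos 49 'b': at 0 (via fail)
pos 50 'c': at 5
pos 51 'd': at 1 (via fail)
pos 52 'a': at 0 (via fail)
pos 53 'c': at 5
pos 54 'c': at 6
pos 55 'd': at 7
pos 56 'b': at 8
pos 57 'a': at 9
pos 58 'd': at 10  emit P1@[53:58]

All matches (sorted): [[3,0],[10,0],[29,0],[33,0],[40,1],[44,0],[58,1]]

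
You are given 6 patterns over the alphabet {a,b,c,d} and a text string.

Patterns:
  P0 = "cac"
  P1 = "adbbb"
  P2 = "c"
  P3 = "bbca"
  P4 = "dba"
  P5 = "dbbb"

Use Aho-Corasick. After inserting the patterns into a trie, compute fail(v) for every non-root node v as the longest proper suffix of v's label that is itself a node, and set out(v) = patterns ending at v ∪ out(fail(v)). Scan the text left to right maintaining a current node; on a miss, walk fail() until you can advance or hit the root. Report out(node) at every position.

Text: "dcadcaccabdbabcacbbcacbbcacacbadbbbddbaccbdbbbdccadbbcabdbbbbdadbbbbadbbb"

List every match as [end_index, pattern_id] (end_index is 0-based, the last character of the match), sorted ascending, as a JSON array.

Build:
Trie (insert patterns):
  0='ε' goto a→4 b→9 c→1 d→13
  1='c' goto a→2  [P2 ends]
  2='ca' goto c→3
  3='cac' goto ·  [P0 ends]
  4='a' goto d→5
  5='ad' goto b→6
  6='adb' goto b→7
  7='adbb' goto b→8
  8='adbbb' goto ·  [P1 ends]
  9='b' goto b→10
  10='bb' goto c→11
  11='bbc' goto a→12
  12='bbca' goto ·  [P3 ends]
  13='d' goto b→14
  14='db' goto a→15 b→16
  15='dba' goto ·  [P4 ends]
  16='dbb' goto b→17
  17='dbbb' goto ·  [P5 ends]

Failure links (BFS by depth):
  fail(1) 'c': from fail(0)=0 chase 'c': 0 ⇒ 0;  out={2}∪out(0)={2}
  fail(4) 'a': from fail(0)=0 chase 'a': 0 ⇒ 0;  out=∅∪out(0)=∅
  fail(9) 'b': from fail(0)=0 chase 'b': 0 ⇒ 0;  out=∅∪out(0)=∅
  fail(13) 'd': from fail(0)=0 chase 'd': 0 ⇒ 0;  out=∅∪out(0)=∅
  fail(2) 'ca': from fail(1)=0 chase 'a': 0 ⇒ 4;  out=∅∪out(4)=∅
  fail(5) 'ad': from fail(4)=0 chase 'd': 0 ⇒ 13;  out=∅∪out(13)=∅
  fail(10) 'bb': from fail(9)=0 chase 'b': 0 ⇒ 9;  out=∅∪out(9)=∅
  fail(14) 'db': from fail(13)=0 chase 'b': 0 ⇒ 9;  out=∅∪out(9)=∅
  fail(3) 'cac': from fail(2)=4 chase 'c': 4→0 ⇒ 1;  out={0}∪out(1)={0,2}
  fail(6) 'adb': from fail(5)=13 chase 'b': 13 ⇒ 14;  out=∅∪out(14)=∅
  fail(11) 'bbc': from fail(10)=9 chase 'c': 9→0 ⇒ 1;  out=∅∪out(1)={2}
  fail(15) 'dba': from fail(14)=9 chase 'a': 9→0 ⇒ 4;  out={4}∪out(4)={4}
  fail(16) 'dbb': from fail(14)=9 chase 'b': 9 ⇒ 10;  out=∅∪out(10)=∅
  fail(7) 'adbb': from fail(6)=14 chase 'b': 14 ⇒ 16;  out=∅∪out(16)=∅
  fail(12) 'bbca': from fail(11)=1 chase 'a': 1 ⇒ 2;  out={3}∪out(2)={3}
  fail(17) 'dbbb': from fail(16)=10 chase 'b': 10→9 ⇒ 10;  out={5}∪out(10)={5}
  fail(8) 'adbbb': from fail(7)=16 chase 'b': 16 ⇒ 17;  out={1}∪out(17)={1,5}

Run:
i=0 'd': node 0→13
i=1 'c': node 13→1 (fail-walked)  → match P2@[1:1]
i=2 'a': node 1→2
i=3 'd': node 2→5 (fail-walked)
i=4 'c': node 5→1 (fail-walked)  → match P2@[4:4]
i=5 'a': node 1→2
i=6 'c': node 2→3  → match P0@[4:6],P2@[6:6]
i=7 'c': node 3→1 (fail-walked)  → match P2@[7:7]
i=8 'a': node 1→2
i=9 'b': node 2→9 (fail-walked)
i=10 'd': node 9→13 (fail-walked)
i=11 'b': node 13→14
i=12 'a': node 14→15  → match P4@[10:12]
i=13 'b': node 15→9 (fail-walked)
i=14 'c': node 9→1 (fail-walked)  → match P2@[14:14]
i=15 'a': node 1→2
i=16 'c': node 2→3  → match P0@[14:16],P2@[16:16]
i=17 'b': node 3→9 (fail-walked)
i=18 'b': node 9→10
i=19 'c': node 10→11  → match P2@[19:19]
i=20 'a': node 11→12  → match P3@[17:20]
i=21 'c': node 12→3 (fail-walked)  → match P0@[19:21],P2@[21:21]
i=22 'b': node 3→9 (fail-walked)
i=23 'b': node 9→10
i=24 'c': node 10→11  → match P2@[24:24]
i=25 'a': node 11→12  → match P3@[22:25]
i=26 'c': node 12→3 (fail-walked)  → match P0@[24:26],P2@[26:26]
i=27 'a': node 3→2 (fail-walked)
i=28 'c': node 2→3  → match P0@[26:28],P2@[28:28]
i=29 'b': node 3→9 (fail-walked)
i=30 'a': node 9→4 (fail-walked)
i=31 'd': node 4→5
i=32 'b': node 5→6
i=33 'b': node 6→7
i=34 'b': node 7→8  → match P1@[30:34],P5@[31:34]
i=35 'd': node 8→13 (fail-walked)
i=36 'd': node 13→13 (fail-walked)
i=37 'b': node 13→14
i=38 'a': node 14→15  → match P4@[36:38]
i=39 'c': node 15→1 (fail-walked)  → match P2@[39:39]
i=40 'c': node 1→1 (fail-walked)  → match P2@[40:40]
i=41 'b': node 1→9 (fail-walked)
i=42 'd': node 9→13 (fail-walked)
i=43 'b': node 13→14
i=44 'b': node 14→16
i=45 'b': node 16→17  → match P5@[42:45]
i=46 'd': node 17→13 (fail-walked)
i=47 'c': node 13→1 (fail-walked)  → match P2@[47:47]
i=48 'c': node 1→1 (fail-walked)  → match P2@[48:48]
i=49 'a': node 1→2
i=50 'd': node 2→5 (fail-walked)
i=51 'b': node 5→6
i=52 'b': node 6→7
i=53 'c': node 7→11 (fail-walked)  → match P2@[53:53]
i=54 'a': node 11→12  → match P3@[51:54]
i=55 'b': node 12→9 (fail-walked)
i=56 'd': node 9→13 (fail-walked)
i=57 'b': node 13→14
i=58 'b': node 14→16
i=59 'b': node 16→17  → match P5@[56:59]
i=60 'b': node 17→10 (fail-walked)
i=61 'd': node 10→13 (fail-walked)
i=62 'a': node 13→4 (fail-walked)
i=63 'd': node 4→5
i=64 'b': node 5→6
i=65 'b': node 6→7
i=66 'b': node 7→8  → match P1@[62:66],P5@[63:66]
i=67 'b': node 8→10 (fail-walked)
i=68 'a': node 10→4 (fail-walked)
i=69 'd': node 4→5
i=70 'b': node 5→6
i=71 'b': node 6→7
i=72 'b': node 7→8  → match P1@[68:72],P5@[69:72]

Result: [[1,2],[4,2],[6,0],[6,2],[7,2],[12,4],[14,2],[16,0],[16,2],[19,2],[20,3],[21,0],[21,2],[24,2],[25,3],[26,0],[26,2],[28,0],[28,2],[34,1],[34,5],[38,4],[39,2],[40,2],[45,5],[47,2],[48,2],[53,2],[54,3],[59,5],[66,1],[66,5],[72,1],[72,5]]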